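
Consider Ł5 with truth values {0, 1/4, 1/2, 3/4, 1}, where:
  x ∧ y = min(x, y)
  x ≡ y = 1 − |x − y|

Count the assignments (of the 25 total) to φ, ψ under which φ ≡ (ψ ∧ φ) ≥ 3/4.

19

value 1: 15 assignments (counts)
value 3/4: 4 assignments (counts)
value 1/2: 3 assignments
value 1/4: 2 assignments
value 0: 1 assignment
So 19 of the 25 assignments meet the threshold.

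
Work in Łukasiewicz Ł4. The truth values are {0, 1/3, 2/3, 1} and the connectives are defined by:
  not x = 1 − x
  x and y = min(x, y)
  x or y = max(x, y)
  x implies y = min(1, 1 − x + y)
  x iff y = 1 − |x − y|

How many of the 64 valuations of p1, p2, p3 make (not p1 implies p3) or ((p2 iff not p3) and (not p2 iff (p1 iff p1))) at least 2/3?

value 1: 40 assignments (counts)
value 2/3: 13 assignments (counts)
value 1/3: 9 assignments
value 0: 2 assignments
So 53 of the 64 assignments meet the threshold.

53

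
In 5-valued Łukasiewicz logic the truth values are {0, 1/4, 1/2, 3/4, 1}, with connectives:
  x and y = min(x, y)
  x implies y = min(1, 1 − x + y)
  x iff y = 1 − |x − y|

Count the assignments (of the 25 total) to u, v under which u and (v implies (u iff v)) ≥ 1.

value 1: 5 assignments (counts)
value 3/4: 5 assignments
value 1/2: 5 assignments
value 1/4: 5 assignments
value 0: 5 assignments
So 5 of the 25 assignments meet the threshold.

5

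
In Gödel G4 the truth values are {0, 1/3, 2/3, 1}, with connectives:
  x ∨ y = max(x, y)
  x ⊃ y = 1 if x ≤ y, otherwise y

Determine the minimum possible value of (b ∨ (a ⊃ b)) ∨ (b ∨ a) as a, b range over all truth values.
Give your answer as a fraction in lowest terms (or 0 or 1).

1/3

Take a = 1/3, b = 0:
a ⊃ b = 1/3 ⊃ 0 = 0
b ∨ (a ⊃ b) = 0 ∨ 0 = 0
b ∨ a = 0 ∨ 1/3 = 1/3
(b ∨ (a ⊃ b)) ∨ (b ∨ a) = 0 ∨ 1/3 = 1/3
No assignment yields a value below 1/3, so this is the minimum.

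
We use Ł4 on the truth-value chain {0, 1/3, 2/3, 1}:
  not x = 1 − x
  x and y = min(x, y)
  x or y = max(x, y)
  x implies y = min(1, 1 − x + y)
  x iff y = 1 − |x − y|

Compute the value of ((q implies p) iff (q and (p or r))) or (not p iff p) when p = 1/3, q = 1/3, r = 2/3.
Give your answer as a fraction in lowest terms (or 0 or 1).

2/3

q implies p = 1/3 implies 1/3 = 1
p or r = 1/3 or 2/3 = 2/3
q and (p or r) = 1/3 and 2/3 = 1/3
(q implies p) iff (q and (p or r)) = 1 iff 1/3 = 1/3
not p = not 1/3 = 2/3
not p iff p = 2/3 iff 1/3 = 2/3
((q implies p) iff (q and (p or r))) or (not p iff p) = 1/3 or 2/3 = 2/3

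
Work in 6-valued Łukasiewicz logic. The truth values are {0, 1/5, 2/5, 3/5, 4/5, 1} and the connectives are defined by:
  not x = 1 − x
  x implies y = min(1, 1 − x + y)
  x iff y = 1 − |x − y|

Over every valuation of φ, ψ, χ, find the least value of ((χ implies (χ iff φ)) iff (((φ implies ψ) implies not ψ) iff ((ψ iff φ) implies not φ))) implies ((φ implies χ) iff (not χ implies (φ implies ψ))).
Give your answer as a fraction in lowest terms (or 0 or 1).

Take φ = 1, ψ = 1, χ = 0:
χ iff φ = 0 iff 1 = 0
χ implies (χ iff φ) = 0 implies 0 = 1
φ implies ψ = 1 implies 1 = 1
not ψ = not 1 = 0
(φ implies ψ) implies not ψ = 1 implies 0 = 0
ψ iff φ = 1 iff 1 = 1
not φ = not 1 = 0
(ψ iff φ) implies not φ = 1 implies 0 = 0
((φ implies ψ) implies not ψ) iff ((ψ iff φ) implies not φ) = 0 iff 0 = 1
(χ implies (χ iff φ)) iff (((φ implies ψ) implies not ψ) iff ((ψ iff φ) implies not φ)) = 1 iff 1 = 1
φ implies χ = 1 implies 0 = 0
not χ = not 0 = 1
φ implies ψ = 1 implies 1 = 1
not χ implies (φ implies ψ) = 1 implies 1 = 1
(φ implies χ) iff (not χ implies (φ implies ψ)) = 0 iff 1 = 0
((χ implies (χ iff φ)) iff (((φ implies ψ) implies not ψ) iff ((ψ iff φ) implies not φ))) implies ((φ implies χ) iff (not χ implies (φ implies ψ))) = 1 implies 0 = 0
No assignment yields a value below 0, so this is the minimum.

0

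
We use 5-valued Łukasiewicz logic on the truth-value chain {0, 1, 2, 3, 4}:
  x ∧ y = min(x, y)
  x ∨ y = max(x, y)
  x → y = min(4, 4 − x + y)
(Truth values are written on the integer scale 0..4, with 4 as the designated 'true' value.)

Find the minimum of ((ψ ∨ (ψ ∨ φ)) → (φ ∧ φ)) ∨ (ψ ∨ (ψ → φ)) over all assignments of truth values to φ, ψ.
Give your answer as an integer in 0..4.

2

Take φ = 0, ψ = 2:
ψ ∨ φ = 2 ∨ 0 = 2
ψ ∨ (ψ ∨ φ) = 2 ∨ 2 = 2
φ ∧ φ = 0 ∧ 0 = 0
(ψ ∨ (ψ ∨ φ)) → (φ ∧ φ) = 2 → 0 = 2
ψ → φ = 2 → 0 = 2
ψ ∨ (ψ → φ) = 2 ∨ 2 = 2
((ψ ∨ (ψ ∨ φ)) → (φ ∧ φ)) ∨ (ψ ∨ (ψ → φ)) = 2 ∨ 2 = 2
No assignment yields a value below 2, so this is the minimum.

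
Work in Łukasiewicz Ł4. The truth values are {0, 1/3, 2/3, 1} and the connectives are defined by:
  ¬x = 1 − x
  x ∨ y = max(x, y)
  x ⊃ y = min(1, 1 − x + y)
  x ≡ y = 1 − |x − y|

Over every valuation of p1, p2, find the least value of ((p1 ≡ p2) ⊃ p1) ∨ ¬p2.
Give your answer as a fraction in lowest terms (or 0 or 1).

2/3

Take p1 = 0, p2 = 1/3:
p1 ≡ p2 = 0 ≡ 1/3 = 2/3
(p1 ≡ p2) ⊃ p1 = 2/3 ⊃ 0 = 1/3
¬p2 = ¬1/3 = 2/3
((p1 ≡ p2) ⊃ p1) ∨ ¬p2 = 1/3 ∨ 2/3 = 2/3
No assignment yields a value below 2/3, so this is the minimum.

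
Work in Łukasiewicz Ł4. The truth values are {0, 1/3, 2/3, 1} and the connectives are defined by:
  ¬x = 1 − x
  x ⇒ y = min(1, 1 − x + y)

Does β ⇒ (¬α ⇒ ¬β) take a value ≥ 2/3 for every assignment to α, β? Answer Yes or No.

No

Counterexample: take α = 0, β = 1.
¬α = ¬0 = 1
¬β = ¬1 = 0
¬α ⇒ ¬β = 1 ⇒ 0 = 0
β ⇒ (¬α ⇒ ¬β) = 1 ⇒ 0 = 0
This gives 0, which is below 2/3.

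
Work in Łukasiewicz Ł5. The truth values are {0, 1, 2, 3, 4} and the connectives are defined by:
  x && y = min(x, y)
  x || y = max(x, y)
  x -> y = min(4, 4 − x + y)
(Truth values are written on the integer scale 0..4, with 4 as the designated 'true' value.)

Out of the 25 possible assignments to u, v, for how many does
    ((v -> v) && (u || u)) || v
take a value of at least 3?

16

value 4: 9 assignments (counts)
value 3: 7 assignments (counts)
value 2: 5 assignments
value 1: 3 assignments
value 0: 1 assignment
So 16 of the 25 assignments meet the threshold.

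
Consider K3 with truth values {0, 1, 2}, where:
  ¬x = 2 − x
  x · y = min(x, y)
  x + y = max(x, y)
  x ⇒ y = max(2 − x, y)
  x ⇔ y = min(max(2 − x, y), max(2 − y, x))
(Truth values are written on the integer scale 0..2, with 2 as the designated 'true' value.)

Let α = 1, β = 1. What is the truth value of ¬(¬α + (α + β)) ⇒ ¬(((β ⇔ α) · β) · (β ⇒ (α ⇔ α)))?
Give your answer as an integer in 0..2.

¬α = ¬1 = 1
α + β = 1 + 1 = 1
¬α + (α + β) = 1 + 1 = 1
¬(¬α + (α + β)) = ¬1 = 1
β ⇔ α = 1 ⇔ 1 = 1
(β ⇔ α) · β = 1 · 1 = 1
α ⇔ α = 1 ⇔ 1 = 1
β ⇒ (α ⇔ α) = 1 ⇒ 1 = 1
((β ⇔ α) · β) · (β ⇒ (α ⇔ α)) = 1 · 1 = 1
¬(((β ⇔ α) · β) · (β ⇒ (α ⇔ α))) = ¬1 = 1
¬(¬α + (α + β)) ⇒ ¬(((β ⇔ α) · β) · (β ⇒ (α ⇔ α))) = 1 ⇒ 1 = 1

1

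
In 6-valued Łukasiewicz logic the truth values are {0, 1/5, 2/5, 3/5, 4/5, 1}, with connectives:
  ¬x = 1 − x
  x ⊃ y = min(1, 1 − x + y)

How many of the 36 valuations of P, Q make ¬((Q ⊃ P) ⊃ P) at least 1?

value 1: 1 assignment (counts)
value 4/5: 3 assignments
value 3/5: 5 assignments
value 2/5: 7 assignments
value 1/5: 9 assignments
value 0: 11 assignments
So 1 of the 36 assignments meets the threshold.

1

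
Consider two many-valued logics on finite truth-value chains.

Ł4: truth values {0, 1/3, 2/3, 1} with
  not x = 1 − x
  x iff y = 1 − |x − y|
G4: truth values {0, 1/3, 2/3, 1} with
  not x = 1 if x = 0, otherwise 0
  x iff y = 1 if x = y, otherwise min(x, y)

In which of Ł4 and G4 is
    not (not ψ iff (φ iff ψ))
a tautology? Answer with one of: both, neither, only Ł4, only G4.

neither

In Ł4: at φ = 0, ψ = 0 the value is 0 — not a tautology.
In G4: at φ = 0, ψ = 0 the value is 0 — not a tautology.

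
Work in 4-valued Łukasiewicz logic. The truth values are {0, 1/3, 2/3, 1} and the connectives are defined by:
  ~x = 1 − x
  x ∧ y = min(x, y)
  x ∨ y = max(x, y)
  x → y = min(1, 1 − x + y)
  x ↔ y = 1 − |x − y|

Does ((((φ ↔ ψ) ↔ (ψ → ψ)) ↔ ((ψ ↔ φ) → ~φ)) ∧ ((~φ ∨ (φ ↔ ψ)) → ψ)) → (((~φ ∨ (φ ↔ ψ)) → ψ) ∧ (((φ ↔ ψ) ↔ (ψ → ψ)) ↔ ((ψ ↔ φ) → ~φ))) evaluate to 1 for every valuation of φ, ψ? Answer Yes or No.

Yes

φ = 0, ψ = 0 ↦ 1
φ = 0, ψ = 1/3 ↦ 1
φ = 0, ψ = 2/3 ↦ 1
φ = 0, ψ = 1 ↦ 1
φ = 1/3, ψ = 0 ↦ 1
φ = 1/3, ψ = 1/3 ↦ 1
φ = 1/3, ψ = 2/3 ↦ 1
φ = 1/3, ψ = 1 ↦ 1
φ = 2/3, ψ = 0 ↦ 1
φ = 2/3, ψ = 1/3 ↦ 1
φ = 2/3, ψ = 2/3 ↦ 1
φ = 2/3, ψ = 1 ↦ 1
φ = 1, ψ = 0 ↦ 1
φ = 1, ψ = 1/3 ↦ 1
φ = 1, ψ = 2/3 ↦ 1
φ = 1, ψ = 1 ↦ 1
Every assignment gives a value ≥ 1.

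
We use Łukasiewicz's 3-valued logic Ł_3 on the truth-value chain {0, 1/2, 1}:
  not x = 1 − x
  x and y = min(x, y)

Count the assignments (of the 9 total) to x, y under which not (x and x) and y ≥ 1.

x = 0, y = 0 ↦ 0  <
x = 0, y = 1/2 ↦ 1/2  <
x = 0, y = 1 ↦ 1  ≥
x = 1/2, y = 0 ↦ 0  <
x = 1/2, y = 1/2 ↦ 1/2  <
x = 1/2, y = 1 ↦ 1/2  <
x = 1, y = 0 ↦ 0  <
x = 1, y = 1/2 ↦ 0  <
x = 1, y = 1 ↦ 0  <
So 1 of the 9 assignments meets the threshold.

1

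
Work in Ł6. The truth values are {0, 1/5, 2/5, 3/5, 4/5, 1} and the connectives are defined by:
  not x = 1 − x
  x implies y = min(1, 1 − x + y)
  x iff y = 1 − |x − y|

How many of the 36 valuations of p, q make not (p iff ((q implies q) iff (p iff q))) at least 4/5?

value 1: 2 assignments (counts)
value 4/5: 3 assignments (counts)
value 3/5: 6 assignments
value 2/5: 7 assignments
value 1/5: 10 assignments
value 0: 8 assignments
So 5 of the 36 assignments meet the threshold.

5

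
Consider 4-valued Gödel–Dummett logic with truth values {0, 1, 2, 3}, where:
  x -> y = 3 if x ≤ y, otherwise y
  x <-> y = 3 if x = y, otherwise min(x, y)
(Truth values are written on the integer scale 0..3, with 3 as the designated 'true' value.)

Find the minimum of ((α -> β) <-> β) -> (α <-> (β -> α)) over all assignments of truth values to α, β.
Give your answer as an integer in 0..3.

Take α = 1, β = 0:
α -> β = 1 -> 0 = 0
(α -> β) <-> β = 0 <-> 0 = 3
β -> α = 0 -> 1 = 3
α <-> (β -> α) = 1 <-> 3 = 1
((α -> β) <-> β) -> (α <-> (β -> α)) = 3 -> 1 = 1
No assignment yields a value below 1, so this is the minimum.

1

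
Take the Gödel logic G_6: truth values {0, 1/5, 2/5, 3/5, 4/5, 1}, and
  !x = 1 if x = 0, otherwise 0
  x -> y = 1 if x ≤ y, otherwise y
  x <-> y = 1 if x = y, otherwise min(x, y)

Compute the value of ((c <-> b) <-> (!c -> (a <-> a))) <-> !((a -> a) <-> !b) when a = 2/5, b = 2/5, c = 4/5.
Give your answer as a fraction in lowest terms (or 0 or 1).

2/5

c <-> b = 4/5 <-> 2/5 = 2/5
!c = !4/5 = 0
a <-> a = 2/5 <-> 2/5 = 1
!c -> (a <-> a) = 0 -> 1 = 1
(c <-> b) <-> (!c -> (a <-> a)) = 2/5 <-> 1 = 2/5
a -> a = 2/5 -> 2/5 = 1
!b = !2/5 = 0
(a -> a) <-> !b = 1 <-> 0 = 0
!((a -> a) <-> !b) = !0 = 1
((c <-> b) <-> (!c -> (a <-> a))) <-> !((a -> a) <-> !b) = 2/5 <-> 1 = 2/5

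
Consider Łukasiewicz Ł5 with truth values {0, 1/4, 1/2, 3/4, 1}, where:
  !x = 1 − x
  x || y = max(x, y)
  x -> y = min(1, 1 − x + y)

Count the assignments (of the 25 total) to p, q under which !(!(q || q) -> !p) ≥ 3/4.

3

value 1: 1 assignment (counts)
value 3/4: 2 assignments (counts)
value 1/2: 3 assignments
value 1/4: 4 assignments
value 0: 15 assignments
So 3 of the 25 assignments meet the threshold.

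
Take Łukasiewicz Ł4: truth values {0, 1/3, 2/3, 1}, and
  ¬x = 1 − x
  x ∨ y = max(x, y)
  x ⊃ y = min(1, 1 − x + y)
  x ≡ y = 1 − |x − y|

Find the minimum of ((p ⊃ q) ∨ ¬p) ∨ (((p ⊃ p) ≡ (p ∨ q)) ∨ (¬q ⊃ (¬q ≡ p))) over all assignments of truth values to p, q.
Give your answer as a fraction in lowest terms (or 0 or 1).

Take p = 1/3, q = 0:
p ⊃ q = 1/3 ⊃ 0 = 2/3
¬p = ¬1/3 = 2/3
(p ⊃ q) ∨ ¬p = 2/3 ∨ 2/3 = 2/3
p ⊃ p = 1/3 ⊃ 1/3 = 1
p ∨ q = 1/3 ∨ 0 = 1/3
(p ⊃ p) ≡ (p ∨ q) = 1 ≡ 1/3 = 1/3
¬q = ¬0 = 1
¬q = ¬0 = 1
¬q ≡ p = 1 ≡ 1/3 = 1/3
¬q ⊃ (¬q ≡ p) = 1 ⊃ 1/3 = 1/3
((p ⊃ p) ≡ (p ∨ q)) ∨ (¬q ⊃ (¬q ≡ p)) = 1/3 ∨ 1/3 = 1/3
((p ⊃ q) ∨ ¬p) ∨ (((p ⊃ p) ≡ (p ∨ q)) ∨ (¬q ⊃ (¬q ≡ p))) = 2/3 ∨ 1/3 = 2/3
No assignment yields a value below 2/3, so this is the minimum.

2/3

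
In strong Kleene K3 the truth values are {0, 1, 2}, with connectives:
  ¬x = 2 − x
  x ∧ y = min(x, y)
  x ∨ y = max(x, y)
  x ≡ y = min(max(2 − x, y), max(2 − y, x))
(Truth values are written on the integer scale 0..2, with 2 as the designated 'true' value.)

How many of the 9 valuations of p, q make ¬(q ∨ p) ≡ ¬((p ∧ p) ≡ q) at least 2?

p = 0, q = 0 ↦ 0  <
p = 0, q = 1 ↦ 1  <
p = 0, q = 2 ↦ 0  <
p = 1, q = 0 ↦ 1  <
p = 1, q = 1 ↦ 1  <
p = 1, q = 2 ↦ 1  <
p = 2, q = 0 ↦ 0  <
p = 2, q = 1 ↦ 1  <
p = 2, q = 2 ↦ 2  ≥
So 1 of the 9 assignments meets the threshold.

1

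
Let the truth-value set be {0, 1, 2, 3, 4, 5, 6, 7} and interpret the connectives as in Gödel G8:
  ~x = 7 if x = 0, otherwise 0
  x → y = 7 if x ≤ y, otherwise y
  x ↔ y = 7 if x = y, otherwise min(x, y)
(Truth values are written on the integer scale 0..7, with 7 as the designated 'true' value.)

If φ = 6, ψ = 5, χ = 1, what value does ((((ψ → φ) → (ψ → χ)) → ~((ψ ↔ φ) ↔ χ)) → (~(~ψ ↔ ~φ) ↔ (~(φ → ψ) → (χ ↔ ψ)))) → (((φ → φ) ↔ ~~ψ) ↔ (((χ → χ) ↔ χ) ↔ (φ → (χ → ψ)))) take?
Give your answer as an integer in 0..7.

ψ → φ = 5 → 6 = 7
ψ → χ = 5 → 1 = 1
(ψ → φ) → (ψ → χ) = 7 → 1 = 1
ψ ↔ φ = 5 ↔ 6 = 5
(ψ ↔ φ) ↔ χ = 5 ↔ 1 = 1
~((ψ ↔ φ) ↔ χ) = ~1 = 0
((ψ → φ) → (ψ → χ)) → ~((ψ ↔ φ) ↔ χ) = 1 → 0 = 0
~ψ = ~5 = 0
~φ = ~6 = 0
~ψ ↔ ~φ = 0 ↔ 0 = 7
~(~ψ ↔ ~φ) = ~7 = 0
φ → ψ = 6 → 5 = 5
~(φ → ψ) = ~5 = 0
χ ↔ ψ = 1 ↔ 5 = 1
~(φ → ψ) → (χ ↔ ψ) = 0 → 1 = 7
~(~ψ ↔ ~φ) ↔ (~(φ → ψ) → (χ ↔ ψ)) = 0 ↔ 7 = 0
(((ψ → φ) → (ψ → χ)) → ~((ψ ↔ φ) ↔ χ)) → (~(~ψ ↔ ~φ) ↔ (~(φ → ψ) → (χ ↔ ψ))) = 0 → 0 = 7
φ → φ = 6 → 6 = 7
~ψ = ~5 = 0
~~ψ = ~0 = 7
(φ → φ) ↔ ~~ψ = 7 ↔ 7 = 7
χ → χ = 1 → 1 = 7
(χ → χ) ↔ χ = 7 ↔ 1 = 1
χ → ψ = 1 → 5 = 7
φ → (χ → ψ) = 6 → 7 = 7
((χ → χ) ↔ χ) ↔ (φ → (χ → ψ)) = 1 ↔ 7 = 1
((φ → φ) ↔ ~~ψ) ↔ (((χ → χ) ↔ χ) ↔ (φ → (χ → ψ))) = 7 ↔ 1 = 1
((((ψ → φ) → (ψ → χ)) → ~((ψ ↔ φ) ↔ χ)) → (~(~ψ ↔ ~φ) ↔ (~(φ → ψ) → (χ ↔ ψ)))) → (((φ → φ) ↔ ~~ψ) ↔ (((χ → χ) ↔ χ) ↔ (φ → (χ → ψ)))) = 7 → 1 = 1

1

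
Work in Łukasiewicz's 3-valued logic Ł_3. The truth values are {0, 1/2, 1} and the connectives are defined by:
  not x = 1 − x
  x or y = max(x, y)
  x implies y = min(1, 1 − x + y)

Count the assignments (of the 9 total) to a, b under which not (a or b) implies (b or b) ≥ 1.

7

a = 0, b = 0 ↦ 0  <
a = 0, b = 1/2 ↦ 1  ≥
a = 0, b = 1 ↦ 1  ≥
a = 1/2, b = 0 ↦ 1/2  <
a = 1/2, b = 1/2 ↦ 1  ≥
a = 1/2, b = 1 ↦ 1  ≥
a = 1, b = 0 ↦ 1  ≥
a = 1, b = 1/2 ↦ 1  ≥
a = 1, b = 1 ↦ 1  ≥
So 7 of the 9 assignments meet the threshold.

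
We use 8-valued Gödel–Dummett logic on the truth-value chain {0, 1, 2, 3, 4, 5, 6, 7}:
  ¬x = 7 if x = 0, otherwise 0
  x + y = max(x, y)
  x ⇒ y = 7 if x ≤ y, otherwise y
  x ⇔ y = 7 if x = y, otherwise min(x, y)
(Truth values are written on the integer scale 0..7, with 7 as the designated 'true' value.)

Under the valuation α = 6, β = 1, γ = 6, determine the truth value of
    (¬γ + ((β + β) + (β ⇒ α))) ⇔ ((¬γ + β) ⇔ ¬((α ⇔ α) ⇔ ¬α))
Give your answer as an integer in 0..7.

¬γ = ¬6 = 0
β + β = 1 + 1 = 1
β ⇒ α = 1 ⇒ 6 = 7
(β + β) + (β ⇒ α) = 1 + 7 = 7
¬γ + ((β + β) + (β ⇒ α)) = 0 + 7 = 7
¬γ = ¬6 = 0
¬γ + β = 0 + 1 = 1
α ⇔ α = 6 ⇔ 6 = 7
¬α = ¬6 = 0
(α ⇔ α) ⇔ ¬α = 7 ⇔ 0 = 0
¬((α ⇔ α) ⇔ ¬α) = ¬0 = 7
(¬γ + β) ⇔ ¬((α ⇔ α) ⇔ ¬α) = 1 ⇔ 7 = 1
(¬γ + ((β + β) + (β ⇒ α))) ⇔ ((¬γ + β) ⇔ ¬((α ⇔ α) ⇔ ¬α)) = 7 ⇔ 1 = 1

1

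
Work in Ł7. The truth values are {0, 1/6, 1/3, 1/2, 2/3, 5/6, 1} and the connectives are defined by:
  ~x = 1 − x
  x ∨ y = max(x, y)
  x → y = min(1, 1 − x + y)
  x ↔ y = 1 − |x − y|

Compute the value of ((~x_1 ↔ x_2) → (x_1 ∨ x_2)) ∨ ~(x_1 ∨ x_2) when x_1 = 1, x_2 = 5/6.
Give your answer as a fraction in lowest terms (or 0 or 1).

~x_1 = ~1 = 0
~x_1 ↔ x_2 = 0 ↔ 5/6 = 1/6
x_1 ∨ x_2 = 1 ∨ 5/6 = 1
(~x_1 ↔ x_2) → (x_1 ∨ x_2) = 1/6 → 1 = 1
x_1 ∨ x_2 = 1 ∨ 5/6 = 1
~(x_1 ∨ x_2) = ~1 = 0
((~x_1 ↔ x_2) → (x_1 ∨ x_2)) ∨ ~(x_1 ∨ x_2) = 1 ∨ 0 = 1

1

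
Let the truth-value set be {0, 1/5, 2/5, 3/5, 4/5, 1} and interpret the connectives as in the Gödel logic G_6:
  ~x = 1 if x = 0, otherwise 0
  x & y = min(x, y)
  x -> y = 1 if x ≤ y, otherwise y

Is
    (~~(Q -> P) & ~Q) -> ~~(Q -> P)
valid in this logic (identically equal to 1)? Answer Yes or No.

At P = 1/5, Q = 1, for instance:
Q -> P = 1 -> 1/5 = 1/5
~(Q -> P) = ~1/5 = 0
~~(Q -> P) = ~0 = 1
~Q = ~1 = 0
~~(Q -> P) & ~Q = 1 & 0 = 0
(~~(Q -> P) & ~Q) -> ~~(Q -> P) = 0 -> 1 = 1
and checking the remaining 35 assignments likewise gives ≥ 1 in every case.

Yes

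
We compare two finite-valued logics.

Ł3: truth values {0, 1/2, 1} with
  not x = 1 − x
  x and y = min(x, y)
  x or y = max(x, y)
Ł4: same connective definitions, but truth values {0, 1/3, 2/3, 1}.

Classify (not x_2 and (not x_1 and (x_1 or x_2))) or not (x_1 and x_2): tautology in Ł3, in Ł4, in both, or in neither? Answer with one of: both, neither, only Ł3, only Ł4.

neither

In Ł3: at x_1 = 1/2, x_2 = 1/2 the value is 1/2 — not a tautology.
In Ł4: at x_1 = 1/3, x_2 = 1/3 the value is 2/3 — not a tautology.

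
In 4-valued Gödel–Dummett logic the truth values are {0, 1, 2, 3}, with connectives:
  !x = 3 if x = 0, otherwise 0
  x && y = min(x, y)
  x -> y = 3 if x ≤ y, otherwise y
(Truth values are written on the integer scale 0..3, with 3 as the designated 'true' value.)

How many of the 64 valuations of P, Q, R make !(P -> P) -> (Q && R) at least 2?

64

value 3: 64 assignments (counts)
So 64 of the 64 assignments meet the threshold.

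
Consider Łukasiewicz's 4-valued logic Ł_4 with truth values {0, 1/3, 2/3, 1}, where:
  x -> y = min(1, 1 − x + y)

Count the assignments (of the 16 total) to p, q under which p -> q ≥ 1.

10

p = 0, q = 0 ↦ 1  ≥
p = 0, q = 1/3 ↦ 1  ≥
p = 0, q = 2/3 ↦ 1  ≥
p = 0, q = 1 ↦ 1  ≥
p = 1/3, q = 0 ↦ 2/3  <
p = 1/3, q = 1/3 ↦ 1  ≥
p = 1/3, q = 2/3 ↦ 1  ≥
p = 1/3, q = 1 ↦ 1  ≥
p = 2/3, q = 0 ↦ 1/3  <
p = 2/3, q = 1/3 ↦ 2/3  <
p = 2/3, q = 2/3 ↦ 1  ≥
p = 2/3, q = 1 ↦ 1  ≥
p = 1, q = 0 ↦ 0  <
p = 1, q = 1/3 ↦ 1/3  <
p = 1, q = 2/3 ↦ 2/3  <
p = 1, q = 1 ↦ 1  ≥
So 10 of the 16 assignments meet the threshold.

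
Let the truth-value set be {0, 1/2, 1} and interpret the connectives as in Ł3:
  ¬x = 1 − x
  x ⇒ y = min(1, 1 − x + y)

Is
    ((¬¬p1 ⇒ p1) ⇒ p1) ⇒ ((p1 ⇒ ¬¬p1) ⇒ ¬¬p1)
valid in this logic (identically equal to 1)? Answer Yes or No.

p1 = 0 ↦ 1
p1 = 1/2 ↦ 1
p1 = 1 ↦ 1
Every assignment gives a value ≥ 1.

Yes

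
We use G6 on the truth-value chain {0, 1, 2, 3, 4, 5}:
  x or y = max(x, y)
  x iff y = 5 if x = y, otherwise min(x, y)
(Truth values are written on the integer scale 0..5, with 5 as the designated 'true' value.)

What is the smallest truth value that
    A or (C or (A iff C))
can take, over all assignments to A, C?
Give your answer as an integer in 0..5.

Take A = 0, C = 1:
A iff C = 0 iff 1 = 0
C or (A iff C) = 1 or 0 = 1
A or (C or (A iff C)) = 0 or 1 = 1
No assignment yields a value below 1, so this is the minimum.

1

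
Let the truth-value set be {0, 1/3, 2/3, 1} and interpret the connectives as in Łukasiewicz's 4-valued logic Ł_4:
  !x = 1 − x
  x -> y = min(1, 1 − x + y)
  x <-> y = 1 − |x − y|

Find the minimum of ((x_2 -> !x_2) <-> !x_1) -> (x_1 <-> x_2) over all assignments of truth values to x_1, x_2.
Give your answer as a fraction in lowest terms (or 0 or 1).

Take x_1 = 0, x_2 = 1/3:
!x_2 = !1/3 = 2/3
x_2 -> !x_2 = 1/3 -> 2/3 = 1
!x_1 = !0 = 1
(x_2 -> !x_2) <-> !x_1 = 1 <-> 1 = 1
x_1 <-> x_2 = 0 <-> 1/3 = 2/3
((x_2 -> !x_2) <-> !x_1) -> (x_1 <-> x_2) = 1 -> 2/3 = 2/3
No assignment yields a value below 2/3, so this is the minimum.

2/3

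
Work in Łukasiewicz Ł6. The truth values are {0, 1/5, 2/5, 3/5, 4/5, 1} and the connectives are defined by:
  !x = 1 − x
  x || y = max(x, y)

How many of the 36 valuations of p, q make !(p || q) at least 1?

1

value 1: 1 assignment (counts)
value 4/5: 3 assignments
value 3/5: 5 assignments
value 2/5: 7 assignments
value 1/5: 9 assignments
value 0: 11 assignments
So 1 of the 36 assignments meets the threshold.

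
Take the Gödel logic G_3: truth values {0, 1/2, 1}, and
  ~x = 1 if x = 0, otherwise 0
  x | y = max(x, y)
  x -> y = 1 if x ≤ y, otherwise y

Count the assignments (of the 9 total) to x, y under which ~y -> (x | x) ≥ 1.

7

x = 0, y = 0 ↦ 0  <
x = 0, y = 1/2 ↦ 1  ≥
x = 0, y = 1 ↦ 1  ≥
x = 1/2, y = 0 ↦ 1/2  <
x = 1/2, y = 1/2 ↦ 1  ≥
x = 1/2, y = 1 ↦ 1  ≥
x = 1, y = 0 ↦ 1  ≥
x = 1, y = 1/2 ↦ 1  ≥
x = 1, y = 1 ↦ 1  ≥
So 7 of the 9 assignments meet the threshold.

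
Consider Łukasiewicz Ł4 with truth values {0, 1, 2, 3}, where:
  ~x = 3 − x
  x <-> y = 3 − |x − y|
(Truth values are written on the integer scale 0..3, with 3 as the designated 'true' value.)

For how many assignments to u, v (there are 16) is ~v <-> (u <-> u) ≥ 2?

u = 0, v = 0 ↦ 3  ≥
u = 0, v = 1 ↦ 2  ≥
u = 0, v = 2 ↦ 1  <
u = 0, v = 3 ↦ 0  <
u = 1, v = 0 ↦ 3  ≥
u = 1, v = 1 ↦ 2  ≥
u = 1, v = 2 ↦ 1  <
u = 1, v = 3 ↦ 0  <
u = 2, v = 0 ↦ 3  ≥
u = 2, v = 1 ↦ 2  ≥
u = 2, v = 2 ↦ 1  <
u = 2, v = 3 ↦ 0  <
u = 3, v = 0 ↦ 3  ≥
u = 3, v = 1 ↦ 2  ≥
u = 3, v = 2 ↦ 1  <
u = 3, v = 3 ↦ 0  <
So 8 of the 16 assignments meet the threshold.

8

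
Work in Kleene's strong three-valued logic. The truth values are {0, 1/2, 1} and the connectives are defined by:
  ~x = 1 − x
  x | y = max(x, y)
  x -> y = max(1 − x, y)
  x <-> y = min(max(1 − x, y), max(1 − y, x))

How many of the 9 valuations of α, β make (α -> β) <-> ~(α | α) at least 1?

4

α = 0, β = 0 ↦ 1  ≥
α = 0, β = 1/2 ↦ 1  ≥
α = 0, β = 1 ↦ 1  ≥
α = 1/2, β = 0 ↦ 1/2  <
α = 1/2, β = 1/2 ↦ 1/2  <
α = 1/2, β = 1 ↦ 1/2  <
α = 1, β = 0 ↦ 1  ≥
α = 1, β = 1/2 ↦ 1/2  <
α = 1, β = 1 ↦ 0  <
So 4 of the 9 assignments meet the threshold.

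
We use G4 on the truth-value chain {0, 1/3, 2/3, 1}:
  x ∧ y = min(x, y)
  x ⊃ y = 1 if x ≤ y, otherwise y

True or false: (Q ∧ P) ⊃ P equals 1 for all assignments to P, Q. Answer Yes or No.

Yes

P = 0, Q = 0 ↦ 1
P = 0, Q = 1/3 ↦ 1
P = 0, Q = 2/3 ↦ 1
P = 0, Q = 1 ↦ 1
P = 1/3, Q = 0 ↦ 1
P = 1/3, Q = 1/3 ↦ 1
P = 1/3, Q = 2/3 ↦ 1
P = 1/3, Q = 1 ↦ 1
P = 2/3, Q = 0 ↦ 1
P = 2/3, Q = 1/3 ↦ 1
P = 2/3, Q = 2/3 ↦ 1
P = 2/3, Q = 1 ↦ 1
P = 1, Q = 0 ↦ 1
P = 1, Q = 1/3 ↦ 1
P = 1, Q = 2/3 ↦ 1
P = 1, Q = 1 ↦ 1
Every assignment gives a value ≥ 1.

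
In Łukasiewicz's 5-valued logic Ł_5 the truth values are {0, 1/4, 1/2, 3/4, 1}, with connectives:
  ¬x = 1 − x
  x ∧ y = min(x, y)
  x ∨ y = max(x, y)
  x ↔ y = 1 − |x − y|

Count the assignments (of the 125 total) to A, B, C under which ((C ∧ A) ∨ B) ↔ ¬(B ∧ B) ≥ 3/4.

value 1: 25 assignments (counts)
value 3/4: 12 assignments (counts)
value 1/2: 46 assignments
value 1/4: 8 assignments
value 0: 34 assignments
So 37 of the 125 assignments meet the threshold.

37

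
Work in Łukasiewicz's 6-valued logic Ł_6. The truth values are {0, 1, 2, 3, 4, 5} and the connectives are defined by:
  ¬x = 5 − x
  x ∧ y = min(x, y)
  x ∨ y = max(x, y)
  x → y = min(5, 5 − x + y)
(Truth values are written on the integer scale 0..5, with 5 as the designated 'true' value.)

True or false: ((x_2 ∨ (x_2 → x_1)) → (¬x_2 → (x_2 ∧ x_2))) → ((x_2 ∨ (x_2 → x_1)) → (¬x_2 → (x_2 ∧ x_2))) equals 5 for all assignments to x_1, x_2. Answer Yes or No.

Yes

At x_1 = 1, x_2 = 4, for instance:
x_2 → x_1 = 4 → 1 = 2
x_2 ∨ (x_2 → x_1) = 4 ∨ 2 = 4
¬x_2 = ¬4 = 1
x_2 ∧ x_2 = 4 ∧ 4 = 4
¬x_2 → (x_2 ∧ x_2) = 1 → 4 = 5
(x_2 ∨ (x_2 → x_1)) → (¬x_2 → (x_2 ∧ x_2)) = 4 → 5 = 5
((x_2 ∨ (x_2 → x_1)) → (¬x_2 → (x_2 ∧ x_2))) → ((x_2 ∨ (x_2 → x_1)) → (¬x_2 → (x_2 ∧ x_2))) = 5 → 5 = 5
and checking the remaining 35 assignments likewise gives ≥ 5 in every case.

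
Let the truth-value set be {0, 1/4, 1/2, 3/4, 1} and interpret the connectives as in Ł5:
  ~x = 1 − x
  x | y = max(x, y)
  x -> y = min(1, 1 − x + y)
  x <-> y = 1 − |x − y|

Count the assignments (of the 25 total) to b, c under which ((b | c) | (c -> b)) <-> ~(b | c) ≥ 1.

value 1: 3 assignments (counts)
value 3/4: 3 assignments
value 1/2: 6 assignments
value 1/4: 4 assignments
value 0: 9 assignments
So 3 of the 25 assignments meet the threshold.

3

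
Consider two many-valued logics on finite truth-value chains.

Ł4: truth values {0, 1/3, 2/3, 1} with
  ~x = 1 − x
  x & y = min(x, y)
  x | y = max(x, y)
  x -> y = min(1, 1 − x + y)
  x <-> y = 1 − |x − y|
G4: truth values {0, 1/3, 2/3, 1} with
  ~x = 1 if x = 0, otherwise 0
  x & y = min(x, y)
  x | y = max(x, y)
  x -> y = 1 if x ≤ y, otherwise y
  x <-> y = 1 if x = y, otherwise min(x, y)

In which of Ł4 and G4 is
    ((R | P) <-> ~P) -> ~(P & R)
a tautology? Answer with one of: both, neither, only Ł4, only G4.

only G4

In Ł4: at P = 1/3, R = 2/3 the value is 2/3 — not a tautology.
In G4: every assignment gives 1 — tautology.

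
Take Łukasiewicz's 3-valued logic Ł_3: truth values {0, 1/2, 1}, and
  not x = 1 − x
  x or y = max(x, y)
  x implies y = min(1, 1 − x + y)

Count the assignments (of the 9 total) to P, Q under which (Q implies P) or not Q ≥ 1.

P = 0, Q = 0 ↦ 1  ≥
P = 0, Q = 1/2 ↦ 1/2  <
P = 0, Q = 1 ↦ 0  <
P = 1/2, Q = 0 ↦ 1  ≥
P = 1/2, Q = 1/2 ↦ 1  ≥
P = 1/2, Q = 1 ↦ 1/2  <
P = 1, Q = 0 ↦ 1  ≥
P = 1, Q = 1/2 ↦ 1  ≥
P = 1, Q = 1 ↦ 1  ≥
So 6 of the 9 assignments meet the threshold.

6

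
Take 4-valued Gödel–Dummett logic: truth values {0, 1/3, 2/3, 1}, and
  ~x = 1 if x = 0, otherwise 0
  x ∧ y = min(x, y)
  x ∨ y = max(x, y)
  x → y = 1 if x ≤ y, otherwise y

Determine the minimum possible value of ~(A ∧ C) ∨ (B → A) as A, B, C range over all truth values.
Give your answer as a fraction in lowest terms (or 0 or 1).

1/3

Take A = 1/3, B = 2/3, C = 1/3:
A ∧ C = 1/3 ∧ 1/3 = 1/3
~(A ∧ C) = ~1/3 = 0
B → A = 2/3 → 1/3 = 1/3
~(A ∧ C) ∨ (B → A) = 0 ∨ 1/3 = 1/3
No assignment yields a value below 1/3, so this is the minimum.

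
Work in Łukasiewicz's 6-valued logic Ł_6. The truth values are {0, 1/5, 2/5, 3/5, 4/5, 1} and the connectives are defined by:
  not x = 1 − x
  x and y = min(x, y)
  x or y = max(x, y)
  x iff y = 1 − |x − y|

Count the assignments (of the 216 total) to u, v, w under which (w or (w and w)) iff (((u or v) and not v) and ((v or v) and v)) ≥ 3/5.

144

value 1: 36 assignments (counts)
value 4/5: 60 assignments (counts)
value 3/5: 48 assignments (counts)
value 2/5: 36 assignments
value 1/5: 24 assignments
value 0: 12 assignments
So 144 of the 216 assignments meet the threshold.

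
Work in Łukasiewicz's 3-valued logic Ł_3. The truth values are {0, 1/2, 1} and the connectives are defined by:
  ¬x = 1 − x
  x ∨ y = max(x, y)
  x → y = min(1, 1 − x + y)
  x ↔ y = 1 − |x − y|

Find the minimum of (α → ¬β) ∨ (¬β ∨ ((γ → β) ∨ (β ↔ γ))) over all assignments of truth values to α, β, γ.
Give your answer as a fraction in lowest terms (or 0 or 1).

Take α = 1, β = 1/2, γ = 1:
¬β = ¬1/2 = 1/2
α → ¬β = 1 → 1/2 = 1/2
¬β = ¬1/2 = 1/2
γ → β = 1 → 1/2 = 1/2
β ↔ γ = 1/2 ↔ 1 = 1/2
(γ → β) ∨ (β ↔ γ) = 1/2 ∨ 1/2 = 1/2
¬β ∨ ((γ → β) ∨ (β ↔ γ)) = 1/2 ∨ 1/2 = 1/2
(α → ¬β) ∨ (¬β ∨ ((γ → β) ∨ (β ↔ γ))) = 1/2 ∨ 1/2 = 1/2
No assignment yields a value below 1/2, so this is the minimum.

1/2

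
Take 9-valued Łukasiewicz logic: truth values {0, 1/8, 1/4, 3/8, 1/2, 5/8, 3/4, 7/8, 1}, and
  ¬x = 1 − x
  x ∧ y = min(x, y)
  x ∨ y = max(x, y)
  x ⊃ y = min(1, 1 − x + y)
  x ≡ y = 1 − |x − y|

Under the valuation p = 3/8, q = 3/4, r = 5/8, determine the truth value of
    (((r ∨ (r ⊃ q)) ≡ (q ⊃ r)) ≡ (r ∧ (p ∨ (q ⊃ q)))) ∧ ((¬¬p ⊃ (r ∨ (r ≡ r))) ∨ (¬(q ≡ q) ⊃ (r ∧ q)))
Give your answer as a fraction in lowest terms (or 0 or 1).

r ⊃ q = 5/8 ⊃ 3/4 = 1
r ∨ (r ⊃ q) = 5/8 ∨ 1 = 1
q ⊃ r = 3/4 ⊃ 5/8 = 7/8
(r ∨ (r ⊃ q)) ≡ (q ⊃ r) = 1 ≡ 7/8 = 7/8
q ⊃ q = 3/4 ⊃ 3/4 = 1
p ∨ (q ⊃ q) = 3/8 ∨ 1 = 1
r ∧ (p ∨ (q ⊃ q)) = 5/8 ∧ 1 = 5/8
((r ∨ (r ⊃ q)) ≡ (q ⊃ r)) ≡ (r ∧ (p ∨ (q ⊃ q))) = 7/8 ≡ 5/8 = 3/4
¬p = ¬3/8 = 5/8
¬¬p = ¬5/8 = 3/8
r ≡ r = 5/8 ≡ 5/8 = 1
r ∨ (r ≡ r) = 5/8 ∨ 1 = 1
¬¬p ⊃ (r ∨ (r ≡ r)) = 3/8 ⊃ 1 = 1
q ≡ q = 3/4 ≡ 3/4 = 1
¬(q ≡ q) = ¬1 = 0
r ∧ q = 5/8 ∧ 3/4 = 5/8
¬(q ≡ q) ⊃ (r ∧ q) = 0 ⊃ 5/8 = 1
(¬¬p ⊃ (r ∨ (r ≡ r))) ∨ (¬(q ≡ q) ⊃ (r ∧ q)) = 1 ∨ 1 = 1
(((r ∨ (r ⊃ q)) ≡ (q ⊃ r)) ≡ (r ∧ (p ∨ (q ⊃ q)))) ∧ ((¬¬p ⊃ (r ∨ (r ≡ r))) ∨ (¬(q ≡ q) ⊃ (r ∧ q))) = 3/4 ∧ 1 = 3/4

3/4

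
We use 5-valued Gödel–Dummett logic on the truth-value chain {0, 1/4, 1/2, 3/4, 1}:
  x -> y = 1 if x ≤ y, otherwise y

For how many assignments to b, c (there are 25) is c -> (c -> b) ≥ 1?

value 1: 15 assignments (counts)
value 3/4: 1 assignment
value 1/2: 2 assignments
value 1/4: 3 assignments
value 0: 4 assignments
So 15 of the 25 assignments meet the threshold.

15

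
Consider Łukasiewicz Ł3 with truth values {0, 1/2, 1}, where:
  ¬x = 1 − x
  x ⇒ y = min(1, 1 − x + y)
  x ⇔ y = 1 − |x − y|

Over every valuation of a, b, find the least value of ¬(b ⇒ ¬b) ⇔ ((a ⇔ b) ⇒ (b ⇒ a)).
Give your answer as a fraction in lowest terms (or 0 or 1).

Take a = 0, b = 0:
¬b = ¬0 = 1
b ⇒ ¬b = 0 ⇒ 1 = 1
¬(b ⇒ ¬b) = ¬1 = 0
a ⇔ b = 0 ⇔ 0 = 1
b ⇒ a = 0 ⇒ 0 = 1
(a ⇔ b) ⇒ (b ⇒ a) = 1 ⇒ 1 = 1
¬(b ⇒ ¬b) ⇔ ((a ⇔ b) ⇒ (b ⇒ a)) = 0 ⇔ 1 = 0
No assignment yields a value below 0, so this is the minimum.

0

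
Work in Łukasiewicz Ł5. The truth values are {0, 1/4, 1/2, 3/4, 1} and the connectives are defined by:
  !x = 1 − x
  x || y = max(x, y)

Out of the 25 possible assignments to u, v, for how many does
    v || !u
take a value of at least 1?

value 1: 9 assignments (counts)
value 3/4: 7 assignments
value 1/2: 5 assignments
value 1/4: 3 assignments
value 0: 1 assignment
So 9 of the 25 assignments meet the threshold.

9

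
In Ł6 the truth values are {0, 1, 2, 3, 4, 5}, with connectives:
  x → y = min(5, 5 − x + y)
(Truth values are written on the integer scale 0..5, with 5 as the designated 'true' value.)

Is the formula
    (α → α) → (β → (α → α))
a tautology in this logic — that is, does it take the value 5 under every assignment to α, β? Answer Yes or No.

Yes

At α = 4, β = 1, for instance:
α → α = 4 → 4 = 5
β → (α → α) = 1 → 5 = 5
(α → α) → (β → (α → α)) = 5 → 5 = 5
and checking the remaining 35 assignments likewise gives ≥ 5 in every case.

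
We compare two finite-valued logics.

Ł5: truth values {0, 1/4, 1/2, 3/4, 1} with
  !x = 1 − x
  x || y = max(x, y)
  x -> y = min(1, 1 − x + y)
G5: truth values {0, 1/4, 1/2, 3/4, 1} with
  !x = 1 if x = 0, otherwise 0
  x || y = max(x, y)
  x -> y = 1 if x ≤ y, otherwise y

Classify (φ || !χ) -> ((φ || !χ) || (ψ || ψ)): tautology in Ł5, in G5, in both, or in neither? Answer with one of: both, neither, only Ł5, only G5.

both

In Ł5: every assignment gives 1 — tautology.
In G5: every assignment gives 1 — tautology.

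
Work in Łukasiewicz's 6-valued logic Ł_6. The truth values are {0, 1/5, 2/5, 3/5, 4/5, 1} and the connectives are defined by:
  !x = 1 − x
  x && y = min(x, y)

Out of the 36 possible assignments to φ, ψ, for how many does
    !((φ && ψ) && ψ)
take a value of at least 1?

value 1: 11 assignments (counts)
value 4/5: 9 assignments
value 3/5: 7 assignments
value 2/5: 5 assignments
value 1/5: 3 assignments
value 0: 1 assignment
So 11 of the 36 assignments meet the threshold.

11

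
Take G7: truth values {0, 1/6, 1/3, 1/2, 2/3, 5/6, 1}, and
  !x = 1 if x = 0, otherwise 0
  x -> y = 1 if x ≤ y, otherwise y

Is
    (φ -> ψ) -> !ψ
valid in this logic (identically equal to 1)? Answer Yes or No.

Counterexample: take φ = 0, ψ = 1/6.
φ -> ψ = 0 -> 1/6 = 1
!ψ = !1/6 = 0
(φ -> ψ) -> !ψ = 1 -> 0 = 0
This gives 0 ≠ 1.

No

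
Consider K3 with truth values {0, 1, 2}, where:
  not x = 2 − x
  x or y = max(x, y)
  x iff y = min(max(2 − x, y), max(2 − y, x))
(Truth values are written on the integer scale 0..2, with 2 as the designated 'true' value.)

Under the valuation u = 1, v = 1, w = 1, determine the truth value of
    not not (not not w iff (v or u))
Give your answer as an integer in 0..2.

not w = not 1 = 1
not not w = not 1 = 1
v or u = 1 or 1 = 1
not not w iff (v or u) = 1 iff 1 = 1
not (not not w iff (v or u)) = not 1 = 1
not not (not not w iff (v or u)) = not 1 = 1

1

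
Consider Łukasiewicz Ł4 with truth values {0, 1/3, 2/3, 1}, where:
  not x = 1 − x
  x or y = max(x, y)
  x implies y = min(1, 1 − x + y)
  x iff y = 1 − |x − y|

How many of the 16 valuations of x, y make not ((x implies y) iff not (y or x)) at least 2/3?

x = 0, y = 0 ↦ 0  <
x = 0, y = 1/3 ↦ 1/3  <
x = 0, y = 2/3 ↦ 2/3  ≥
x = 0, y = 1 ↦ 1  ≥
x = 1/3, y = 0 ↦ 0  <
x = 1/3, y = 1/3 ↦ 1/3  <
x = 1/3, y = 2/3 ↦ 2/3  ≥
x = 1/3, y = 1 ↦ 1  ≥
x = 2/3, y = 0 ↦ 0  <
x = 2/3, y = 1/3 ↦ 1/3  <
x = 2/3, y = 2/3 ↦ 2/3  ≥
x = 2/3, y = 1 ↦ 1  ≥
x = 1, y = 0 ↦ 0  <
x = 1, y = 1/3 ↦ 1/3  <
x = 1, y = 2/3 ↦ 2/3  ≥
x = 1, y = 1 ↦ 1  ≥
So 8 of the 16 assignments meet the threshold.

8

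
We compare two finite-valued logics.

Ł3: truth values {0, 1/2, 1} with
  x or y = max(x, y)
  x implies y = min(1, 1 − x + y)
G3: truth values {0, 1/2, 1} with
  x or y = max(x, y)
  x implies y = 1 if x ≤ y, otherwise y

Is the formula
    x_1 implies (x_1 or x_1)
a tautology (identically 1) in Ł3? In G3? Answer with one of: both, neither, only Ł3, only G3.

In Ł3: every assignment gives 1 — tautology.
In G3: every assignment gives 1 — tautology.

both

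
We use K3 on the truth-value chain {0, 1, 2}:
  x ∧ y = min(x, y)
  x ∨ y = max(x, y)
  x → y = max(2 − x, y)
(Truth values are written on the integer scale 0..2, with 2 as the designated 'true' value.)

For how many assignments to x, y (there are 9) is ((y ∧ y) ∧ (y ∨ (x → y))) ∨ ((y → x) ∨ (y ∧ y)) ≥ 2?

x = 0, y = 0 ↦ 2  ≥
x = 0, y = 1 ↦ 1  <
x = 0, y = 2 ↦ 2  ≥
x = 1, y = 0 ↦ 2  ≥
x = 1, y = 1 ↦ 1  <
x = 1, y = 2 ↦ 2  ≥
x = 2, y = 0 ↦ 2  ≥
x = 2, y = 1 ↦ 2  ≥
x = 2, y = 2 ↦ 2  ≥
So 7 of the 9 assignments meet the threshold.

7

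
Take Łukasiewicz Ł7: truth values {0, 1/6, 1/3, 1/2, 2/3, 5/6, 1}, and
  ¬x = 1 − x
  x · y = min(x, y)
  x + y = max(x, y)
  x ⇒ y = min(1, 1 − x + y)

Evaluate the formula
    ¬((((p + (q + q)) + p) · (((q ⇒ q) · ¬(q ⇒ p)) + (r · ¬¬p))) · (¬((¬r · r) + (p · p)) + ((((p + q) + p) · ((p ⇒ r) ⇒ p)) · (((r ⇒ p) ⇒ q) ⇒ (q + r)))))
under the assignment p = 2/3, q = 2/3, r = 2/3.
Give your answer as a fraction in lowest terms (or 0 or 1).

q + q = 2/3 + 2/3 = 2/3
p + (q + q) = 2/3 + 2/3 = 2/3
(p + (q + q)) + p = 2/3 + 2/3 = 2/3
q ⇒ q = 2/3 ⇒ 2/3 = 1
q ⇒ p = 2/3 ⇒ 2/3 = 1
¬(q ⇒ p) = ¬1 = 0
(q ⇒ q) · ¬(q ⇒ p) = 1 · 0 = 0
¬p = ¬2/3 = 1/3
¬¬p = ¬1/3 = 2/3
r · ¬¬p = 2/3 · 2/3 = 2/3
((q ⇒ q) · ¬(q ⇒ p)) + (r · ¬¬p) = 0 + 2/3 = 2/3
((p + (q + q)) + p) · (((q ⇒ q) · ¬(q ⇒ p)) + (r · ¬¬p)) = 2/3 · 2/3 = 2/3
¬r = ¬2/3 = 1/3
¬r · r = 1/3 · 2/3 = 1/3
p · p = 2/3 · 2/3 = 2/3
(¬r · r) + (p · p) = 1/3 + 2/3 = 2/3
¬((¬r · r) + (p · p)) = ¬2/3 = 1/3
p + q = 2/3 + 2/3 = 2/3
(p + q) + p = 2/3 + 2/3 = 2/3
p ⇒ r = 2/3 ⇒ 2/3 = 1
(p ⇒ r) ⇒ p = 1 ⇒ 2/3 = 2/3
((p + q) + p) · ((p ⇒ r) ⇒ p) = 2/3 · 2/3 = 2/3
r ⇒ p = 2/3 ⇒ 2/3 = 1
(r ⇒ p) ⇒ q = 1 ⇒ 2/3 = 2/3
q + r = 2/3 + 2/3 = 2/3
((r ⇒ p) ⇒ q) ⇒ (q + r) = 2/3 ⇒ 2/3 = 1
(((p + q) + p) · ((p ⇒ r) ⇒ p)) · (((r ⇒ p) ⇒ q) ⇒ (q + r)) = 2/3 · 1 = 2/3
¬((¬r · r) + (p · p)) + ((((p + q) + p) · ((p ⇒ r) ⇒ p)) · (((r ⇒ p) ⇒ q) ⇒ (q + r))) = 1/3 + 2/3 = 2/3
(((p + (q + q)) + p) · (((q ⇒ q) · ¬(q ⇒ p)) + (r · ¬¬p))) · (¬((¬r · r) + (p · p)) + ((((p + q) + p) · ((p ⇒ r) ⇒ p)) · (((r ⇒ p) ⇒ q) ⇒ (q + r)))) = 2/3 · 2/3 = 2/3
¬((((p + (q + q)) + p) · (((q ⇒ q) · ¬(q ⇒ p)) + (r · ¬¬p))) · (¬((¬r · r) + (p · p)) + ((((p + q) + p) · ((p ⇒ r) ⇒ p)) · (((r ⇒ p) ⇒ q) ⇒ (q + r))))) = ¬2/3 = 1/3

1/3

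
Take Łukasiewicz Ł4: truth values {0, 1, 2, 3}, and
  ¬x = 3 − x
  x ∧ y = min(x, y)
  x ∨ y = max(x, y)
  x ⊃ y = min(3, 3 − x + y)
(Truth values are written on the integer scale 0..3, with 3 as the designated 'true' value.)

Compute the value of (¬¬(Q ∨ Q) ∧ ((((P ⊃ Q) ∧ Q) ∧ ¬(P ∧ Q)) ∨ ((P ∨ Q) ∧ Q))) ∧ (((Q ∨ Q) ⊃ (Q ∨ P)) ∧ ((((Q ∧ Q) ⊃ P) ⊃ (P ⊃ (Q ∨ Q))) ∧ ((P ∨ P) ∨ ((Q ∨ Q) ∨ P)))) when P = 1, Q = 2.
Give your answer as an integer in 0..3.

2

Q ∨ Q = 2 ∨ 2 = 2
¬(Q ∨ Q) = ¬2 = 1
¬¬(Q ∨ Q) = ¬1 = 2
P ⊃ Q = 1 ⊃ 2 = 3
(P ⊃ Q) ∧ Q = 3 ∧ 2 = 2
P ∧ Q = 1 ∧ 2 = 1
¬(P ∧ Q) = ¬1 = 2
((P ⊃ Q) ∧ Q) ∧ ¬(P ∧ Q) = 2 ∧ 2 = 2
P ∨ Q = 1 ∨ 2 = 2
(P ∨ Q) ∧ Q = 2 ∧ 2 = 2
(((P ⊃ Q) ∧ Q) ∧ ¬(P ∧ Q)) ∨ ((P ∨ Q) ∧ Q) = 2 ∨ 2 = 2
¬¬(Q ∨ Q) ∧ ((((P ⊃ Q) ∧ Q) ∧ ¬(P ∧ Q)) ∨ ((P ∨ Q) ∧ Q)) = 2 ∧ 2 = 2
Q ∨ Q = 2 ∨ 2 = 2
Q ∨ P = 2 ∨ 1 = 2
(Q ∨ Q) ⊃ (Q ∨ P) = 2 ⊃ 2 = 3
Q ∧ Q = 2 ∧ 2 = 2
(Q ∧ Q) ⊃ P = 2 ⊃ 1 = 2
Q ∨ Q = 2 ∨ 2 = 2
P ⊃ (Q ∨ Q) = 1 ⊃ 2 = 3
((Q ∧ Q) ⊃ P) ⊃ (P ⊃ (Q ∨ Q)) = 2 ⊃ 3 = 3
P ∨ P = 1 ∨ 1 = 1
Q ∨ Q = 2 ∨ 2 = 2
(Q ∨ Q) ∨ P = 2 ∨ 1 = 2
(P ∨ P) ∨ ((Q ∨ Q) ∨ P) = 1 ∨ 2 = 2
(((Q ∧ Q) ⊃ P) ⊃ (P ⊃ (Q ∨ Q))) ∧ ((P ∨ P) ∨ ((Q ∨ Q) ∨ P)) = 3 ∧ 2 = 2
((Q ∨ Q) ⊃ (Q ∨ P)) ∧ ((((Q ∧ Q) ⊃ P) ⊃ (P ⊃ (Q ∨ Q))) ∧ ((P ∨ P) ∨ ((Q ∨ Q) ∨ P))) = 3 ∧ 2 = 2
(¬¬(Q ∨ Q) ∧ ((((P ⊃ Q) ∧ Q) ∧ ¬(P ∧ Q)) ∨ ((P ∨ Q) ∧ Q))) ∧ (((Q ∨ Q) ⊃ (Q ∨ P)) ∧ ((((Q ∧ Q) ⊃ P) ⊃ (P ⊃ (Q ∨ Q))) ∧ ((P ∨ P) ∨ ((Q ∨ Q) ∨ P)))) = 2 ∧ 2 = 2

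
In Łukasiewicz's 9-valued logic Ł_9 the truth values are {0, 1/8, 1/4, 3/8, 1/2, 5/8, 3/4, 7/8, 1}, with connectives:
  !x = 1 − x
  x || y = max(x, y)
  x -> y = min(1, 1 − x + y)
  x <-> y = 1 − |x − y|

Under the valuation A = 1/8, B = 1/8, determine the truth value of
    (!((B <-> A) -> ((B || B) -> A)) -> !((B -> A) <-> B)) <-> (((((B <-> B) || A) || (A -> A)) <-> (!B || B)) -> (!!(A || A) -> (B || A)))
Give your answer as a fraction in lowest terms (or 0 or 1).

1

B <-> A = 1/8 <-> 1/8 = 1
B || B = 1/8 || 1/8 = 1/8
(B || B) -> A = 1/8 -> 1/8 = 1
(B <-> A) -> ((B || B) -> A) = 1 -> 1 = 1
!((B <-> A) -> ((B || B) -> A)) = !1 = 0
B -> A = 1/8 -> 1/8 = 1
(B -> A) <-> B = 1 <-> 1/8 = 1/8
!((B -> A) <-> B) = !1/8 = 7/8
!((B <-> A) -> ((B || B) -> A)) -> !((B -> A) <-> B) = 0 -> 7/8 = 1
B <-> B = 1/8 <-> 1/8 = 1
(B <-> B) || A = 1 || 1/8 = 1
A -> A = 1/8 -> 1/8 = 1
((B <-> B) || A) || (A -> A) = 1 || 1 = 1
!B = !1/8 = 7/8
!B || B = 7/8 || 1/8 = 7/8
(((B <-> B) || A) || (A -> A)) <-> (!B || B) = 1 <-> 7/8 = 7/8
A || A = 1/8 || 1/8 = 1/8
!(A || A) = !1/8 = 7/8
!!(A || A) = !7/8 = 1/8
B || A = 1/8 || 1/8 = 1/8
!!(A || A) -> (B || A) = 1/8 -> 1/8 = 1
((((B <-> B) || A) || (A -> A)) <-> (!B || B)) -> (!!(A || A) -> (B || A)) = 7/8 -> 1 = 1
(!((B <-> A) -> ((B || B) -> A)) -> !((B -> A) <-> B)) <-> (((((B <-> B) || A) || (A -> A)) <-> (!B || B)) -> (!!(A || A) -> (B || A))) = 1 <-> 1 = 1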